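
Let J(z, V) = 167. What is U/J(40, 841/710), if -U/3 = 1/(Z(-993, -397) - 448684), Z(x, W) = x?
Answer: 3/75096059 ≈ 3.9949e-8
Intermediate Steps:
U = 3/449677 (U = -3/(-993 - 448684) = -3/(-449677) = -3*(-1/449677) = 3/449677 ≈ 6.6715e-6)
U/J(40, 841/710) = (3/449677)/167 = (3/449677)*(1/167) = 3/75096059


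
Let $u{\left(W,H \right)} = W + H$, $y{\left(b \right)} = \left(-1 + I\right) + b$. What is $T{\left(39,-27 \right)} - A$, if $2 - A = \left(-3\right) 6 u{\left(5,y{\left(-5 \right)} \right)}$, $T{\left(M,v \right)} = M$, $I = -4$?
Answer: $127$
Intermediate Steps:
$y{\left(b \right)} = -5 + b$ ($y{\left(b \right)} = \left(-1 - 4\right) + b = -5 + b$)
$u{\left(W,H \right)} = H + W$
$A = -88$ ($A = 2 - \left(-3\right) 6 \left(\left(-5 - 5\right) + 5\right) = 2 - - 18 \left(-10 + 5\right) = 2 - \left(-18\right) \left(-5\right) = 2 - 90 = -88$)
$T{\left(39,-27 \right)} - A = 39 - -88 = 39 + 88 = 127$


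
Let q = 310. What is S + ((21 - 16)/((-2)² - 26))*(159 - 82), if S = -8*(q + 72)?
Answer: -6147/2 ≈ -3073.5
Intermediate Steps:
S = -3056 (S = -8*(310 + 72) = -8*382 = -3056)
S + ((21 - 16)/((-2)² - 26))*(159 - 82) = -3056 + ((21 - 16)/((-2)² - 26))*(159 - 82) = -3056 + (5/(4 - 26))*77 = -3056 + (5/(-22))*77 = -3056 + (5*(-1/22))*77 = -3056 - 5/22*77 = -3056 - 35/2 = -6147/2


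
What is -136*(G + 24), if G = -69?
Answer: 6120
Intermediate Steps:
-136*(G + 24) = -136*(-69 + 24) = -136*(-45) = 6120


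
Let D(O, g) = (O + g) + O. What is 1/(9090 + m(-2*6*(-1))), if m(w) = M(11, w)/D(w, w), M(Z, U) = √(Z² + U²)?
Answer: 2356128/21417203467 - 36*√265/107086017335 ≈ 0.00011001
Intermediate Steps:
M(Z, U) = √(U² + Z²)
D(O, g) = g + 2*O
m(w) = √(121 + w²)/(3*w) (m(w) = √(w² + 11²)/(w + 2*w) = √(w² + 121)/((3*w)) = √(121 + w²)*(1/(3*w)) = √(121 + w²)/(3*w))
1/(9090 + m(-2*6*(-1))) = 1/(9090 + √(121 + (-2*6*(-1))²)/(3*((-2*6*(-1))))) = 1/(9090 + √(121 + (-12*(-1))²)/(3*((-12*(-1))))) = 1/(9090 + (⅓)*√(121 + 12²)/12) = 1/(9090 + (⅓)*(1/12)*√(121 + 144)) = 1/(9090 + (⅓)*(1/12)*√265) = 1/(9090 + √265/36)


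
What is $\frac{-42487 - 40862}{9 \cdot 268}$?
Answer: $- \frac{9261}{268} \approx -34.556$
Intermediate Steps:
$\frac{-42487 - 40862}{9 \cdot 268} = \frac{-42487 - 40862}{2412} = \left(-83349\right) \frac{1}{2412} = - \frac{9261}{268}$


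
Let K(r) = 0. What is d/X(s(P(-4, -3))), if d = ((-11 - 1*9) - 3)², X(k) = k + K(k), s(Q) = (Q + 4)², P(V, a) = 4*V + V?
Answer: 529/256 ≈ 2.0664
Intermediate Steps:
P(V, a) = 5*V
s(Q) = (4 + Q)²
X(k) = k (X(k) = k + 0 = k)
d = 529 (d = ((-11 - 9) - 3)² = (-20 - 3)² = (-23)² = 529)
d/X(s(P(-4, -3))) = 529/((4 + 5*(-4))²) = 529/((4 - 20)²) = 529/((-16)²) = 529/256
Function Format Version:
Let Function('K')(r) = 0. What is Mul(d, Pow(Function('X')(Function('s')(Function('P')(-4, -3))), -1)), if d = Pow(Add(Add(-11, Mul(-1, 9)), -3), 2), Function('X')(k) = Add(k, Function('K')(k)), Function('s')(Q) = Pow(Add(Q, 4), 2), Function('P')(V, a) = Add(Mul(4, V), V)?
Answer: Rational(529, 256) ≈ 2.0664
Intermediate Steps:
Function('P')(V, a) = Mul(5, V)
Function('s')(Q) = Pow(Add(4, Q), 2)
Function('X')(k) = k (Function('X')(k) = Add(k, 0) = k)
d = 529 (d = Pow(Add(Add(-11, -9), -3), 2) = Pow(Add(-20, -3), 2) = Pow(-23, 2) = 529)
Mul(d, Pow(Function('X')(Function('s')(Function('P')(-4, -3))), -1)) = Mul(529, Pow(Pow(Add(4, Mul(5, -4)), 2), -1)) = Mul(529, Pow(Pow(Add(4, -20), 2), -1)) = Mul(529, Pow(Pow(-16, 2), -1)) = Mul(529, Pow(256, -1)) = Mul(529, Rational(1, 256)) = Rational(529, 256)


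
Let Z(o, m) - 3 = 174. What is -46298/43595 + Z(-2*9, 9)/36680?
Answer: -67619773/63962584 ≈ -1.0572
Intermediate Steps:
Z(o, m) = 177 (Z(o, m) = 3 + 174 = 177)
-46298/43595 + Z(-2*9, 9)/36680 = -46298/43595 + 177/36680 = -67619773/63962584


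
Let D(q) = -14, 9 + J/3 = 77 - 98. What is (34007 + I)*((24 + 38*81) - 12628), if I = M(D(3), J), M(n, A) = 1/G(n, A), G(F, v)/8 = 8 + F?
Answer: -7774811605/24 ≈ -3.2395e+8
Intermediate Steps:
J = -90 (J = -27 + 3*(77 - 98) = -27 + 3*(-21) = -27 - 63 = -90)
G(F, v) = 64 + 8*F (G(F, v) = 8*(8 + F) = 64 + 8*F)
M(n, A) = 1/(64 + 8*n)
I = -1/48 (I = 1/(8*(8 - 14)) = (1/8)/(-6) = (1/8)*(-1/6) = -1/48 ≈ -0.020833)
(34007 + I)*((24 + 38*81) - 12628) = (34007 - 1/48)*((24 + 38*81) - 12628) = 1632335*((24 + 3078) - 12628)/48 = 1632335*(3102 - 12628)/48 = (1632335/48)*(-9526) = -7774811605/24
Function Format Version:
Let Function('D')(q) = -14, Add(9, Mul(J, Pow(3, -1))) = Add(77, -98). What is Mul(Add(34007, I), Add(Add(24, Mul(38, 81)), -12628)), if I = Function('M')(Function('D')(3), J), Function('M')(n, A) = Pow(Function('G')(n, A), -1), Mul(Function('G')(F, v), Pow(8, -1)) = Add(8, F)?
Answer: Rational(-7774811605, 24) ≈ -3.2395e+8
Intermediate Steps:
J = -90 (J = Add(-27, Mul(3, Add(77, -98))) = Add(-27, Mul(3, -21)) = Add(-27, -63) = -90)
Function('G')(F, v) = Add(64, Mul(8, F)) (Function('G')(F, v) = Mul(8, Add(8, F)) = Add(64, Mul(8, F)))
Function('M')(n, A) = Pow(Add(64, Mul(8, n)), -1)
I = Rational(-1, 48) (I = Mul(Rational(1, 8), Pow(Add(8, -14), -1)) = Mul(Rational(1, 8), Pow(-6, -1)) = Mul(Rational(1, 8), Rational(-1, 6)) = Rational(-1, 48) ≈ -0.020833)
Mul(Add(34007, I), Add(Add(24, Mul(38, 81)), -12628)) = Mul(Add(34007, Rational(-1, 48)), Add(Add(24, Mul(38, 81)), -12628)) = Mul(Rational(1632335, 48), Add(Add(24, 3078), -12628)) = Mul(Rational(1632335, 48), Add(3102, -12628)) = Mul(Rational(1632335, 48), -9526) = Rational(-7774811605, 24)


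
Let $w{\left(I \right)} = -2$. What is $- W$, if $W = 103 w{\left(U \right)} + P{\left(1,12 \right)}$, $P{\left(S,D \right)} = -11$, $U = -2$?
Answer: $217$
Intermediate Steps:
$W = -217$ ($W = 103 \left(-2\right) - 11 = -206 - 11 = -217$)
$- W = \left(-1\right) \left(-217\right) = 217$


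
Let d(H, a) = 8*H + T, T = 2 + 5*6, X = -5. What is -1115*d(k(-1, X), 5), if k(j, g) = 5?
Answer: -80280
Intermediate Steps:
T = 32 (T = 2 + 30 = 32)
d(H, a) = 32 + 8*H (d(H, a) = 8*H + 32 = 32 + 8*H)
-1115*d(k(-1, X), 5) = -1115*(32 + 8*5) = -1115*(32 + 40) = -1115*72 = -80280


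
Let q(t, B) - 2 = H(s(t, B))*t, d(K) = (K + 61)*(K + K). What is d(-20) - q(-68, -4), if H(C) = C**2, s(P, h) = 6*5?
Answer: 59558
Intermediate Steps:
s(P, h) = 30
d(K) = 2*K*(61 + K) (d(K) = (61 + K)*(2*K) = 2*K*(61 + K))
q(t, B) = 2 + 900*t (q(t, B) = 2 + 30**2*t = 2 + 900*t)
d(-20) - q(-68, -4) = 2*(-20)*(61 - 20) - (2 + 900*(-68)) = 2*(-20)*41 - (2 - 61200) = -1640 - 1*(-61198) = -1640 + 61198 = 59558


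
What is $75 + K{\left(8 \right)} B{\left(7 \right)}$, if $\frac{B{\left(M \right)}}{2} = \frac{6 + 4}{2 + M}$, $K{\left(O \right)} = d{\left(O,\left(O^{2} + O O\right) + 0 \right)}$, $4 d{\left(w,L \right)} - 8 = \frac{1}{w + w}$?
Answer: $\frac{3815}{48} \approx 79.479$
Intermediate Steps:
$d{\left(w,L \right)} = 2 + \frac{1}{8 w}$ ($d{\left(w,L \right)} = 2 + \frac{1}{4 \left(w + w\right)} = 2 + \frac{1}{4 \cdot 2 w} = 2 + \frac{\frac{1}{2} \frac{1}{w}}{4} = 2 + \frac{1}{8 w}$)
$K{\left(O \right)} = 2 + \frac{1}{8 O}$
$B{\left(M \right)} = \frac{20}{2 + M}$ ($B{\left(M \right)} = 2 \frac{6 + 4}{2 + M} = 2 \frac{10}{2 + M} = \frac{20}{2 + M}$)
$75 + K{\left(8 \right)} B{\left(7 \right)} = 75 + \left(2 + \frac{1}{8 \cdot 8}\right) \frac{20}{2 + 7} = 75 + \left(2 + \frac{1}{8} \cdot \frac{1}{8}\right) \frac{20}{9} = 75 + \left(2 + \frac{1}{64}\right) 20 \cdot \frac{1}{9} = 75 + \frac{129}{64} \cdot \frac{20}{9} = 75 + \frac{215}{48} = \frac{3815}{48}$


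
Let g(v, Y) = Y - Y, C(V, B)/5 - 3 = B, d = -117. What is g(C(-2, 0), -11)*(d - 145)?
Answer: 0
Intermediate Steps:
C(V, B) = 15 + 5*B
g(v, Y) = 0
g(C(-2, 0), -11)*(d - 145) = 0*(-117 - 145) = 0*(-262) = 0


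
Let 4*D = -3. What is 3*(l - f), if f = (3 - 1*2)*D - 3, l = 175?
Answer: 2145/4 ≈ 536.25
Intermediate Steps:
D = -¾ (D = (¼)*(-3) = -¾ ≈ -0.75000)
f = -15/4 (f = (3 - 1*2)*(-¾) - 3 = (3 - 2)*(-¾) - 3 = 1*(-¾) - 3 = -¾ - 3 = -15/4 ≈ -3.7500)
3*(l - f) = 3*(175 - 1*(-15/4)) = 3*(175 + 15/4) = 3*(715/4) = 2145/4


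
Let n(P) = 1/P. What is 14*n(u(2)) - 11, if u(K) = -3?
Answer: -47/3 ≈ -15.667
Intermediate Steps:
14*n(u(2)) - 11 = 14/(-3) - 11 = 14*(-⅓) - 11 = -14/3 - 11 = -47/3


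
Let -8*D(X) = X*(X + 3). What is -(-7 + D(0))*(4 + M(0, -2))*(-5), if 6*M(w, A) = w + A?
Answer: -385/3 ≈ -128.33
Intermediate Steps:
M(w, A) = A/6 + w/6 (M(w, A) = (w + A)/6 = (A + w)/6 = A/6 + w/6)
D(X) = -X*(3 + X)/8 (D(X) = -X*(X + 3)/8 = -X*(3 + X)/8)
-(-7 + D(0))*(4 + M(0, -2))*(-5) = -(-7 - 1/8*0*(3 + 0))*(4 + ((1/6)*(-2) + (1/6)*0))*(-5) = -(-7 - 1/8*0*3)*(4 + (-1/3 + 0))*(-5) = -(-7 + 0)*(4 - 1/3)*(-5) = -(-7)*(11/3)*(-5) = -(-7)*(-55)/3 = -1*385/3 = -385/3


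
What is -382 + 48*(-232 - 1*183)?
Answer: -20302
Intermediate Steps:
-382 + 48*(-232 - 1*183) = -382 + 48*(-232 - 183) = -382 + 48*(-415) = -382 - 19920 = -20302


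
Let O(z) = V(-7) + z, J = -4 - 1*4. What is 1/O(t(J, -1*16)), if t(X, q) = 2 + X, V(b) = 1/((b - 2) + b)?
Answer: -16/97 ≈ -0.16495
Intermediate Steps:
V(b) = 1/(-2 + 2*b) (V(b) = 1/((-2 + b) + b) = 1/(-2 + 2*b))
J = -8 (J = -4 - 4 = -8)
O(z) = -1/16 + z (O(z) = 1/(2*(-1 - 7)) + z = (1/2)/(-8) + z = (1/2)*(-1/8) + z = -1/16 + z)
1/O(t(J, -1*16)) = 1/(-1/16 + (2 - 8)) = 1/(-1/16 - 6) = 1/(-97/16) = -16/97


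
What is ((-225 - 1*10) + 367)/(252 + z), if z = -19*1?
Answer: 132/233 ≈ 0.56652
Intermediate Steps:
z = -19
((-225 - 1*10) + 367)/(252 + z) = ((-225 - 1*10) + 367)/(252 - 19) = ((-225 - 10) + 367)/233 = (-235 + 367)*(1/233) = 132*(1/233) = 132/233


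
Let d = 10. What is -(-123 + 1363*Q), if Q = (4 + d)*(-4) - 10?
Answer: 90081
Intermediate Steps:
Q = -66 (Q = (4 + 10)*(-4) - 10 = 14*(-4) - 10 = -56 - 10 = -66)
-(-123 + 1363*Q) = -(-123 + 1363*(-66)) = -(-123 - 89958) = -1*(-90081) = 90081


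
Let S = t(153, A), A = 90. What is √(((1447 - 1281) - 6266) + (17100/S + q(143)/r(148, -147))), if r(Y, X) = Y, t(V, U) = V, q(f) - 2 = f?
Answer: I*√9475215115/1258 ≈ 77.377*I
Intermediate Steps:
q(f) = 2 + f
S = 153
√(((1447 - 1281) - 6266) + (17100/S + q(143)/r(148, -147))) = √(((1447 - 1281) - 6266) + (17100/153 + (2 + 143)/148)) = √((166 - 6266) + (17100*(1/153) + 145*(1/148))) = √(-6100 + (1900/17 + 145/148)) = √(-6100 + 283665/2516) = √(-15063935/2516) = I*√9475215115/1258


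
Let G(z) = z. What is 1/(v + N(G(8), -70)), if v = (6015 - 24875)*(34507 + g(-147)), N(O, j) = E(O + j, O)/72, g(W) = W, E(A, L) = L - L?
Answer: -1/648029600 ≈ -1.5431e-9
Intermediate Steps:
E(A, L) = 0
N(O, j) = 0 (N(O, j) = 0/72 = 0*(1/72) = 0)
v = -648029600 (v = (6015 - 24875)*(34507 - 147) = -18860*34360 = -648029600)
1/(v + N(G(8), -70)) = 1/(-648029600 + 0) = 1/(-648029600) = -1/648029600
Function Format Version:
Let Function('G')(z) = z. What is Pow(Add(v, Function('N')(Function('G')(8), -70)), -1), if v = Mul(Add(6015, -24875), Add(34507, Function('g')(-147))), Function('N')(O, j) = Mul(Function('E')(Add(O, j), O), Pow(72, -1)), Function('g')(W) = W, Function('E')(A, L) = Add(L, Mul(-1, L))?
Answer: Rational(-1, 648029600) ≈ -1.5431e-9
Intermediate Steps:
Function('E')(A, L) = 0
Function('N')(O, j) = 0 (Function('N')(O, j) = Mul(0, Pow(72, -1)) = Mul(0, Rational(1, 72)) = 0)
v = -648029600 (v = Mul(Add(6015, -24875), Add(34507, -147)) = Mul(-18860, 34360) = -648029600)
Pow(Add(v, Function('N')(Function('G')(8), -70)), -1) = Pow(Add(-648029600, 0), -1) = Pow(-648029600, -1) = Rational(-1, 648029600)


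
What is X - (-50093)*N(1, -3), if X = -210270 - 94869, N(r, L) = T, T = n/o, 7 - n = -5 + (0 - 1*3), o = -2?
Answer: -1361673/2 ≈ -6.8084e+5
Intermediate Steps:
n = 15 (n = 7 - (-5 + (0 - 1*3)) = 7 - (-5 + (0 - 3)) = 7 - (-5 - 3) = 7 - 1*(-8) = 7 + 8 = 15)
T = -15/2 (T = 15/(-2) = 15*(-½) = -15/2 ≈ -7.5000)
N(r, L) = -15/2
X = -305139
X - (-50093)*N(1, -3) = -305139 - (-50093)*(-15)/2 = -305139 - 1*751395/2 = -305139 - 751395/2 = -1361673/2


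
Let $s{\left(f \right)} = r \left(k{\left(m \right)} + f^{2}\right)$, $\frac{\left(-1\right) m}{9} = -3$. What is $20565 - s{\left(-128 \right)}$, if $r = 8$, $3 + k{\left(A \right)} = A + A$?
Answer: $-110915$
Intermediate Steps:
$m = 27$ ($m = \left(-9\right) \left(-3\right) = 27$)
$k{\left(A \right)} = -3 + 2 A$ ($k{\left(A \right)} = -3 + \left(A + A\right) = -3 + 2 A$)
$s{\left(f \right)} = 408 + 8 f^{2}$ ($s{\left(f \right)} = 8 \left(\left(-3 + 2 \cdot 27\right) + f^{2}\right) = 8 \left(\left(-3 + 54\right) + f^{2}\right) = 8 \left(51 + f^{2}\right) = 408 + 8 f^{2}$)
$20565 - s{\left(-128 \right)} = 20565 - \left(408 + 8 \left(-128\right)^{2}\right) = 20565 - \left(408 + 8 \cdot 16384\right) = 20565 - \left(408 + 131072\right) = 20565 - 131480 = -110915$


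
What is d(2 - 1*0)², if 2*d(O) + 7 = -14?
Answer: 441/4 ≈ 110.25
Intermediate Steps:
d(O) = -21/2 (d(O) = -7/2 + (½)*(-14) = -7/2 - 7 = -21/2)
d(2 - 1*0)² = (-21/2)² = 441/4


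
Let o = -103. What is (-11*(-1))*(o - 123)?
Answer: -2486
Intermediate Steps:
(-11*(-1))*(o - 123) = (-11*(-1))*(-103 - 123) = 11*(-226) = -2486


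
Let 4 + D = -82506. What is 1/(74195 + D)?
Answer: -1/8315 ≈ -0.00012026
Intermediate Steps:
D = -82510 (D = -4 - 82506 = -82510)
1/(74195 + D) = 1/(74195 - 82510) = 1/(-8315) = -1/8315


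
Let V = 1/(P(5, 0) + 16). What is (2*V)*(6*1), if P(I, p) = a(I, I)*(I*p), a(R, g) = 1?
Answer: ¾ ≈ 0.75000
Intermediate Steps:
P(I, p) = I*p (P(I, p) = 1*(I*p) = I*p)
V = 1/16 (V = 1/(5*0 + 16) = 1/(0 + 16) = 1/16 ≈ 0.062500)
(2*V)*(6*1) = (2*(1/16))*(6*1) = (⅛)*6 = ¾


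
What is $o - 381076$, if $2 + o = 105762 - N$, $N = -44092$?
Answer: $-231224$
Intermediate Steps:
$o = 149852$ ($o = -2 + \left(105762 - -44092\right) = -2 + \left(105762 + 44092\right) = -2 + 149854 = 149852$)
$o - 381076 = 149852 - 381076 = -231224$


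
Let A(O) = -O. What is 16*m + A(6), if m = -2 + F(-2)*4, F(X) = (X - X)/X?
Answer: -38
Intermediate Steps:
F(X) = 0 (F(X) = 0/X = 0)
m = -2 (m = -2 + 0*4 = -2 + 0 = -2)
16*m + A(6) = 16*(-2) - 1*6 = -32 - 6 = -38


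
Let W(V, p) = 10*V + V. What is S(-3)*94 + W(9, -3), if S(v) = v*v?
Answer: 945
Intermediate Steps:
S(v) = v²
W(V, p) = 11*V
S(-3)*94 + W(9, -3) = (-3)²*94 + 11*9 = 9*94 + 99 = 846 + 99 = 945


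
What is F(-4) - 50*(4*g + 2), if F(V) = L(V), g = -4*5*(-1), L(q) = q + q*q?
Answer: -4088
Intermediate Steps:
L(q) = q + q²
g = 20 (g = -20*(-1) = 20)
F(V) = V*(1 + V)
F(-4) - 50*(4*g + 2) = -4*(1 - 4) - 50*(4*20 + 2) = -4*(-3) - 50*(80 + 2) = 12 - 50*82 = 12 - 4100 = -4088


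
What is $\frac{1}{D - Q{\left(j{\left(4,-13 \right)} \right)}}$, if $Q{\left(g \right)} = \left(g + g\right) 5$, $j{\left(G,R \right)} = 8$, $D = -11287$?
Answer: $- \frac{1}{11367} \approx -8.7974 \cdot 10^{-5}$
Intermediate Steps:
$Q{\left(g \right)} = 10 g$ ($Q{\left(g \right)} = 2 g 5 = 10 g$)
$\frac{1}{D - Q{\left(j{\left(4,-13 \right)} \right)}} = \frac{1}{-11287 - 10 \cdot 8} = \frac{1}{-11287 - 80} = \frac{1}{-11367} = - \frac{1}{11367}$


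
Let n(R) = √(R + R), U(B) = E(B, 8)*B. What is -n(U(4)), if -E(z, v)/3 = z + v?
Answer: -12*I*√2 ≈ -16.971*I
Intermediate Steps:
E(z, v) = -3*v - 3*z (E(z, v) = -3*(z + v) = -3*(v + z) = -3*v - 3*z)
U(B) = B*(-24 - 3*B) (U(B) = (-3*8 - 3*B)*B = (-24 - 3*B)*B = B*(-24 - 3*B))
n(R) = √2*√R (n(R) = √(2*R) = √2*√R)
-n(U(4)) = -√2*√(-3*4*(8 + 4)) = -√2*√(-3*4*12) = -√2*√(-144) = -√2*12*I = -12*I*√2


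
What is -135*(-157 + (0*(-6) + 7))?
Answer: 20250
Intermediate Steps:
-135*(-157 + (0*(-6) + 7)) = -135*(-157 + (0 + 7)) = -135*(-157 + 7) = -135*(-150) = 20250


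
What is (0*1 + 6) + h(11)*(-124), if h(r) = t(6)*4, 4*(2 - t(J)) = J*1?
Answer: -242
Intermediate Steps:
t(J) = 2 - J/4
h(r) = 2 (h(r) = (2 - 1/4*6)*4 = (2 - 3/2)*4 = (1/2)*4 = 2)
(0*1 + 6) + h(11)*(-124) = (0*1 + 6) + 2*(-124) = (0 + 6) - 248 = 6 - 248 = -242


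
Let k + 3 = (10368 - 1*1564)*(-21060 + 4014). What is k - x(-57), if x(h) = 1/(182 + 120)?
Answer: -45322042075/302 ≈ -1.5007e+8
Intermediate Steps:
k = -150072987 (k = -3 + (10368 - 1*1564)*(-21060 + 4014) = -3 + (10368 - 1564)*(-17046) = -3 + 8804*(-17046) = -3 - 150072984 = -150072987)
x(h) = 1/302
k - x(-57) = -150072987 - 1*1/302 = -150072987 - 1/302 = -45322042075/302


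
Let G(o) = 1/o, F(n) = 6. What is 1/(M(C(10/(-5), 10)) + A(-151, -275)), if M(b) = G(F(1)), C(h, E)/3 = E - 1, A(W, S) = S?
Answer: -6/1649 ≈ -0.0036386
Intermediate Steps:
C(h, E) = -3 + 3*E (C(h, E) = 3*(E - 1) = 3*(-1 + E) = -3 + 3*E)
M(b) = ⅙ (M(b) = 1/6 = ⅙)
1/(M(C(10/(-5), 10)) + A(-151, -275)) = 1/(⅙ - 275) = 1/(-1649/6) = -6/1649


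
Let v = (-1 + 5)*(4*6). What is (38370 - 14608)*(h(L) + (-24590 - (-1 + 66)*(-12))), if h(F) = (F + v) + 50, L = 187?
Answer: -557860474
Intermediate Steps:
v = 96 (v = 4*24 = 96)
h(F) = 146 + F (h(F) = (F + 96) + 50 = (96 + F) + 50 = 146 + F)
(38370 - 14608)*(h(L) + (-24590 - (-1 + 66)*(-12))) = (38370 - 14608)*((146 + 187) + (-24590 - (-1 + 66)*(-12))) = 23762*(333 + (-24590 - 65*(-12))) = 23762*(333 + (-24590 - 1*(-780))) = 23762*(333 + (-24590 + 780)) = 23762*(333 - 23810) = 23762*(-23477) = -557860474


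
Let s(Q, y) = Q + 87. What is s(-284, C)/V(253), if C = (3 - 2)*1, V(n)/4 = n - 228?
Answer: -197/100 ≈ -1.9700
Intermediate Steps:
V(n) = -912 + 4*n (V(n) = 4*(n - 228) = 4*(-228 + n) = -912 + 4*n)
C = 1 (C = 1*1 = 1)
s(Q, y) = 87 + Q
s(-284, C)/V(253) = (87 - 284)/(-912 + 4*253) = -197/(-912 + 1012) = -197/100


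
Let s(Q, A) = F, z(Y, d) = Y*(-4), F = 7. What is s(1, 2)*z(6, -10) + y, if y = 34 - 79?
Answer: -213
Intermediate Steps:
z(Y, d) = -4*Y
s(Q, A) = 7
y = -45
s(1, 2)*z(6, -10) + y = 7*(-4*6) - 45 = 7*(-24) - 45 = -168 - 45 = -213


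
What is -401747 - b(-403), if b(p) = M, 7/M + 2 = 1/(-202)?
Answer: -162706121/405 ≈ -4.0174e+5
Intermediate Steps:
M = -1414/405 (M = 7/(-2 + 1/(-202)) = 7/(-2 - 1/202) = 7/(-405/202) = 7*(-202/405) = -1414/405 ≈ -3.4914)
b(p) = -1414/405
-401747 - b(-403) = -401747 - 1*(-1414/405) = -401747 + 1414/405 = -162706121/405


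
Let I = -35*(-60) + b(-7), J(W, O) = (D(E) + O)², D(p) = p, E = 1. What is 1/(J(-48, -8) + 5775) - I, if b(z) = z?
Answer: -12189631/5824 ≈ -2093.0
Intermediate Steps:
J(W, O) = (1 + O)²
I = 2093 (I = -35*(-60) - 7 = 2100 - 7 = 2093)
1/(J(-48, -8) + 5775) - I = 1/((1 - 8)² + 5775) - 1*2093 = 1/((-7)² + 5775) - 2093 = 1/(49 + 5775) - 2093 = 1/5824 - 2093 = -12189631/5824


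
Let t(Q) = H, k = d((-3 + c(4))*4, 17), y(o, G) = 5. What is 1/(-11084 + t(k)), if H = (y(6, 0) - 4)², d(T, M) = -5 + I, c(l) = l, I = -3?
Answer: -1/11083 ≈ -9.0228e-5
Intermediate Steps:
d(T, M) = -8 (d(T, M) = -5 - 3 = -8)
k = -8
H = 1 (H = (5 - 4)² = 1² = 1)
t(Q) = 1
1/(-11084 + t(k)) = 1/(-11084 + 1) = 1/(-11083) = -1/11083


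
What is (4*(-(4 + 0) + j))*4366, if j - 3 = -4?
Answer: -87320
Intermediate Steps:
j = -1 (j = 3 - 4 = -1)
(4*(-(4 + 0) + j))*4366 = (4*(-(4 + 0) - 1))*4366 = (4*(-1*4 - 1))*4366 = (4*(-4 - 1))*4366 = (4*(-5))*4366 = -20*4366 = -87320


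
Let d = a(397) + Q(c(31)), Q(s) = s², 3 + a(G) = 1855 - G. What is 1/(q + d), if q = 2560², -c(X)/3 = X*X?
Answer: 1/14866744 ≈ 6.7264e-8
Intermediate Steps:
c(X) = -3*X² (c(X) = -3*X*X = -3*X²)
a(G) = 1852 - G (a(G) = -3 + (1855 - G) = 1852 - G)
q = 6553600
d = 8313144 (d = (1852 - 1*397) + (-3*31²)² = (1852 - 397) + (-3*961)² = 1455 + (-2883)² = 1455 + 8311689 = 8313144)
1/(q + d) = 1/(6553600 + 8313144) = 1/14866744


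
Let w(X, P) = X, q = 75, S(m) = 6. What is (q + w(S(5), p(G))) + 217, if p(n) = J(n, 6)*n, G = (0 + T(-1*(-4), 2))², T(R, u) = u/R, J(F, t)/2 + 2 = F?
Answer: 298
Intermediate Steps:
J(F, t) = -4 + 2*F
G = ¼ (G = (0 + 2/((-1*(-4))))² = (0 + 2/4)² = (0 + 2*(¼))² = (0 + ½)² = (½)² = ¼ ≈ 0.25000)
p(n) = n*(-4 + 2*n) (p(n) = (-4 + 2*n)*n = n*(-4 + 2*n))
(q + w(S(5), p(G))) + 217 = (75 + 6) + 217 = 81 + 217 = 298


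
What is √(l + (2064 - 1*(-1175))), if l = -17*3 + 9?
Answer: √3197 ≈ 56.542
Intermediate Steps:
l = -42 (l = -51 + 9 = -42)
√(l + (2064 - 1*(-1175))) = √(-42 + (2064 - 1*(-1175))) = √(-42 + (2064 + 1175)) = √(-42 + 3239) = √3197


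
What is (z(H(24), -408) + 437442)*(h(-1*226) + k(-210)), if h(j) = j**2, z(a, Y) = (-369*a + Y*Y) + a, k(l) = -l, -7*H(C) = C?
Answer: 217256419764/7 ≈ 3.1037e+10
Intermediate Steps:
H(C) = -C/7
z(a, Y) = Y**2 - 368*a (z(a, Y) = (-369*a + Y**2) + a = (Y**2 - 369*a) + a = Y**2 - 368*a)
(z(H(24), -408) + 437442)*(h(-1*226) + k(-210)) = (((-408)**2 - (-368)*24/7) + 437442)*((-1*226)**2 - 1*(-210)) = ((166464 - 368*(-24/7)) + 437442)*((-226)**2 + 210) = ((166464 + 8832/7) + 437442)*(51076 + 210) = (1174080/7 + 437442)*51286 = (4236174/7)*51286 = 217256419764/7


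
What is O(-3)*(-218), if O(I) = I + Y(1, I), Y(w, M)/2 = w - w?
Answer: 654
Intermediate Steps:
Y(w, M) = 0 (Y(w, M) = 2*(w - w) = 2*0 = 0)
O(I) = I (O(I) = I + 0 = I)
O(-3)*(-218) = -3*(-218) = 654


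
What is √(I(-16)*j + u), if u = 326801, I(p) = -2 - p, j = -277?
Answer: √322923 ≈ 568.26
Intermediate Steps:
√(I(-16)*j + u) = √((-2 - 1*(-16))*(-277) + 326801) = √((-2 + 16)*(-277) + 326801) = √(14*(-277) + 326801) = √(-3878 + 326801) = √322923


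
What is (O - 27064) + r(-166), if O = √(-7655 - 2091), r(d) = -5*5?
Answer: -27089 + I*√9746 ≈ -27089.0 + 98.722*I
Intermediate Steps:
r(d) = -25
O = I*√9746 (O = √(-9746) = I*√9746 ≈ 98.722*I)
(O - 27064) + r(-166) = (I*√9746 - 27064) - 25 = (-27064 + I*√9746) - 25 = -27089 + I*√9746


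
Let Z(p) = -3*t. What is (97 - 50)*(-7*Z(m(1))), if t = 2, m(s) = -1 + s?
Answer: 1974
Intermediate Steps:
Z(p) = -6 (Z(p) = -3*2 = -6)
(97 - 50)*(-7*Z(m(1))) = (97 - 50)*(-7*(-6)) = 47*42 = 1974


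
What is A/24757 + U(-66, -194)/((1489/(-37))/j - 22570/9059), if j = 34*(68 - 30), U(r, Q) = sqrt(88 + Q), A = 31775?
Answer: 31775/24757 - 433056436*I*sqrt(106)/1092425131 ≈ 1.2835 - 4.0814*I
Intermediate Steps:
j = 1292 (j = 34*38 = 1292)
A/24757 + U(-66, -194)/((1489/(-37))/j - 22570/9059) = 31775/24757 + sqrt(88 - 194)/((1489/(-37))/1292 - 22570/9059) = 31775*(1/24757) + sqrt(-106)/((1489*(-1/37))*(1/1292) - 22570*1/9059) = 31775/24757 + (I*sqrt(106))/(-1489/37*1/1292 - 22570/9059) = 31775/24757 + (I*sqrt(106))/(-1489/47804 - 22570/9059) = 31775/24757 + (I*sqrt(106))/(-1092425131/433056436) = 31775/24757 + (I*sqrt(106))*(-433056436/1092425131) = 31775/24757 - 433056436*I*sqrt(106)/1092425131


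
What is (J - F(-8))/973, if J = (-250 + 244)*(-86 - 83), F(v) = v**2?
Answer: 950/973 ≈ 0.97636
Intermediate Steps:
J = 1014 (J = -6*(-169) = 1014)
(J - F(-8))/973 = (1014 - 1*(-8)**2)/973 = (1014 - 1*64)*(1/973) = (1014 - 64)*(1/973) = 950*(1/973) = 950/973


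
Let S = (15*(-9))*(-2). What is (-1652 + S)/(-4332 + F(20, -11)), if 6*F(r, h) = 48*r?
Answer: 691/2086 ≈ 0.33126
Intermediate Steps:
F(r, h) = 8*r (F(r, h) = (48*r)/6 = 8*r)
S = 270 (S = -135*(-2) = 270)
(-1652 + S)/(-4332 + F(20, -11)) = (-1652 + 270)/(-4332 + 8*20) = -1382/(-4332 + 160) = -1382/(-4172) = -1382*(-1/4172) = 691/2086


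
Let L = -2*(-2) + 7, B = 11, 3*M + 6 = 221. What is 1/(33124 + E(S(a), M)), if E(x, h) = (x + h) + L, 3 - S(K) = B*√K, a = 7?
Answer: 298887/9925930018 + 99*√7/9925930018 ≈ 3.0138e-5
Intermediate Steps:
M = 215/3 (M = -2 + (⅓)*221 = -2 + 221/3 = 215/3 ≈ 71.667)
S(K) = 3 - 11*√K
L = 11 (L = 4 + 7 = 11)
E(x, h) = 11 + h + x (E(x, h) = (x + h) + 11 = (h + x) + 11 = 11 + h + x)
1/(33124 + E(S(a), M)) = 1/(33124 + (11 + 215/3 + (3 - 11*√7))) = 1/(33124 + (257/3 - 11*√7)) = 1/(99629/3 - 11*√7)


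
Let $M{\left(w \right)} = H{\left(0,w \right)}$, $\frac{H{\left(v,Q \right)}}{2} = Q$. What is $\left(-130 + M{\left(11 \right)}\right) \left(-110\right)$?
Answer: $11880$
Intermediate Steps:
$H{\left(v,Q \right)} = 2 Q$
$M{\left(w \right)} = 2 w$
$\left(-130 + M{\left(11 \right)}\right) \left(-110\right) = \left(-130 + 2 \cdot 11\right) \left(-110\right) = \left(-130 + 22\right) \left(-110\right) = \left(-108\right) \left(-110\right) = 11880$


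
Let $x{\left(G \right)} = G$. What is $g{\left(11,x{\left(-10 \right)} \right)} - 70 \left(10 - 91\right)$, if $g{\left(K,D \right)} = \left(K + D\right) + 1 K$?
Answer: $5682$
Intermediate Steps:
$g{\left(K,D \right)} = D + 2 K$ ($g{\left(K,D \right)} = \left(D + K\right) + K = D + 2 K$)
$g{\left(11,x{\left(-10 \right)} \right)} - 70 \left(10 - 91\right) = \left(-10 + 2 \cdot 11\right) - 70 \left(10 - 91\right) = \left(-10 + 22\right) - -5670 = 12 + 5670 = 5682$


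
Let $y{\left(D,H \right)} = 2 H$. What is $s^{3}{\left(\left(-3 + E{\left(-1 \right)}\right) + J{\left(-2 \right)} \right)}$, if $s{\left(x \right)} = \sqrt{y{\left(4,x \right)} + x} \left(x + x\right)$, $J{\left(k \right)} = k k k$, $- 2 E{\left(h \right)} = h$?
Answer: $\frac{1750329 i \sqrt{14}}{4} \approx 1.6373 \cdot 10^{6} i$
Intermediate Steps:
$E{\left(h \right)} = - \frac{h}{2}$
$J{\left(k \right)} = k^{3}$ ($J{\left(k \right)} = k^{2} k = k^{3}$)
$s{\left(x \right)} = 2 \sqrt{3} x^{\frac{3}{2}}$ ($s{\left(x \right)} = \sqrt{2 x + x} \left(x + x\right) = \sqrt{3 x} 2 x = \sqrt{3} \sqrt{x} 2 x = 2 \sqrt{3} x^{\frac{3}{2}}$)
$s^{3}{\left(\left(-3 + E{\left(-1 \right)}\right) + J{\left(-2 \right)} \right)} = \left(2 \sqrt{3} \left(\left(-3 - - \frac{1}{2}\right) + \left(-2\right)^{3}\right)^{\frac{3}{2}}\right)^{3} = \left(2 \sqrt{3} \left(\left(-3 + \frac{1}{2}\right) - 8\right)^{\frac{3}{2}}\right)^{3} = \left(2 \sqrt{3} \left(- \frac{5}{2} - 8\right)^{\frac{3}{2}}\right)^{3} = \left(2 \sqrt{3} \left(- \frac{21}{2}\right)^{\frac{3}{2}}\right)^{3} = \left(2 \sqrt{3} \left(- \frac{21 i \sqrt{42}}{4}\right)\right)^{3} = \left(- \frac{63 i \sqrt{14}}{2}\right)^{3} = \frac{1750329 i \sqrt{14}}{4}$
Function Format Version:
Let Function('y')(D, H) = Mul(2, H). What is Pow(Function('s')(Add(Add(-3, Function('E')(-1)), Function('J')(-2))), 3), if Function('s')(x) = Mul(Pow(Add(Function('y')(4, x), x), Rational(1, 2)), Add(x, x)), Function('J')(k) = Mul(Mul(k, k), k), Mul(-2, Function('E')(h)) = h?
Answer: Mul(Rational(1750329, 4), I, Pow(14, Rational(1, 2))) ≈ Mul(1.6373e+6, I)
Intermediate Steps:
Function('E')(h) = Mul(Rational(-1, 2), h)
Function('J')(k) = Pow(k, 3) (Function('J')(k) = Mul(Pow(k, 2), k) = Pow(k, 3))
Function('s')(x) = Mul(2, Pow(3, Rational(1, 2)), Pow(x, Rational(3, 2))) (Function('s')(x) = Mul(Pow(Add(Mul(2, x), x), Rational(1, 2)), Add(x, x)) = Mul(Pow(Mul(3, x), Rational(1, 2)), Mul(2, x)) = Mul(Mul(Pow(3, Rational(1, 2)), Pow(x, Rational(1, 2))), Mul(2, x)) = Mul(2, Pow(3, Rational(1, 2)), Pow(x, Rational(3, 2))))
Pow(Function('s')(Add(Add(-3, Function('E')(-1)), Function('J')(-2))), 3) = Pow(Mul(2, Pow(3, Rational(1, 2)), Pow(Add(Add(-3, Mul(Rational(-1, 2), -1)), Pow(-2, 3)), Rational(3, 2))), 3) = Pow(Mul(2, Pow(3, Rational(1, 2)), Pow(Add(Add(-3, Rational(1, 2)), -8), Rational(3, 2))), 3) = Pow(Mul(2, Pow(3, Rational(1, 2)), Pow(Add(Rational(-5, 2), -8), Rational(3, 2))), 3) = Pow(Mul(2, Pow(3, Rational(1, 2)), Pow(Rational(-21, 2), Rational(3, 2))), 3) = Pow(Mul(2, Pow(3, Rational(1, 2)), Mul(Rational(-21, 4), I, Pow(42, Rational(1, 2)))), 3) = Pow(Mul(Rational(-63, 2), I, Pow(14, Rational(1, 2))), 3) = Mul(Rational(1750329, 4), I, Pow(14, Rational(1, 2)))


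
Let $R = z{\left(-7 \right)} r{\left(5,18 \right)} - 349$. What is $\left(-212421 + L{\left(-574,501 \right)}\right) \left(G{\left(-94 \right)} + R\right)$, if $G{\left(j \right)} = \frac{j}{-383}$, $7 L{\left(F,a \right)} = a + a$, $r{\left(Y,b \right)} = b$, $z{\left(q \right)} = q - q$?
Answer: $\frac{198482131485}{2681} \approx 7.4033 \cdot 10^{7}$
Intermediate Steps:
$z{\left(q \right)} = 0$
$L{\left(F,a \right)} = \frac{2 a}{7}$ ($L{\left(F,a \right)} = \frac{a + a}{7} = \frac{2 a}{7}$)
$R = -349$ ($R = 0 \cdot 18 - 349 = 0 - 349 = -349$)
$G{\left(j \right)} = - \frac{j}{383}$ ($G{\left(j \right)} = j \left(- \frac{1}{383}\right) = - \frac{j}{383}$)
$\left(-212421 + L{\left(-574,501 \right)}\right) \left(G{\left(-94 \right)} + R\right) = \left(-212421 + \frac{2}{7} \cdot 501\right) \left(\left(- \frac{1}{383}\right) \left(-94\right) - 349\right) = \left(-212421 + \frac{1002}{7}\right) \left(\frac{94}{383} - 349\right) = \left(- \frac{1485945}{7}\right) \left(- \frac{133573}{383}\right) = \frac{198482131485}{2681}$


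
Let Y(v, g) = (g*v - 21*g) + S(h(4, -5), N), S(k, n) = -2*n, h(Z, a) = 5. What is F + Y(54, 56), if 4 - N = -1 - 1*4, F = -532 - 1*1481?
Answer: -183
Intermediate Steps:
F = -2013 (F = -532 - 1481 = -2013)
N = 9 (N = 4 - (-1 - 1*4) = 4 - (-1 - 4) = 4 - 1*(-5) = 4 + 5 = 9)
Y(v, g) = -18 - 21*g + g*v (Y(v, g) = (g*v - 21*g) - 2*9 = (-21*g + g*v) - 18 = -18 - 21*g + g*v)
F + Y(54, 56) = -2013 + (-18 - 21*56 + 56*54) = -2013 + (-18 - 1176 + 3024) = -2013 + 1830 = -183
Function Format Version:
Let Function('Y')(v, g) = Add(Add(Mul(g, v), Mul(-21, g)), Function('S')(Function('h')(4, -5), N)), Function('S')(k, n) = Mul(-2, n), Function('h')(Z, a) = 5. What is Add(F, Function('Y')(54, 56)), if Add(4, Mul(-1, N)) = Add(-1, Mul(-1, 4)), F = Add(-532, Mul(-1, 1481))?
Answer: -183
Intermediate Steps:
F = -2013 (F = Add(-532, -1481) = -2013)
N = 9 (N = Add(4, Mul(-1, Add(-1, Mul(-1, 4)))) = Add(4, Mul(-1, Add(-1, -4))) = Add(4, Mul(-1, -5)) = Add(4, 5) = 9)
Function('Y')(v, g) = Add(-18, Mul(-21, g), Mul(g, v)) (Function('Y')(v, g) = Add(Add(Mul(g, v), Mul(-21, g)), Mul(-2, 9)) = Add(Add(Mul(-21, g), Mul(g, v)), -18) = Add(-18, Mul(-21, g), Mul(g, v)))
Add(F, Function('Y')(54, 56)) = Add(-2013, Add(-18, Mul(-21, 56), Mul(56, 54))) = Add(-2013, Add(-18, -1176, 3024)) = Add(-2013, 1830) = -183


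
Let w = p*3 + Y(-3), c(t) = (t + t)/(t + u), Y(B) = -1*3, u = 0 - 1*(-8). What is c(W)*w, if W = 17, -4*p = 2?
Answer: -153/25 ≈ -6.1200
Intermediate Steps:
p = -½ (p = -¼*2 = -½ ≈ -0.50000)
u = 8 (u = 0 + 8 = 8)
Y(B) = -3
c(t) = 2*t/(8 + t) (c(t) = (t + t)/(t + 8) = (2*t)/(8 + t) = 2*t/(8 + t))
w = -9/2 (w = -½*3 - 3 = -3/2 - 3 = -9/2 ≈ -4.5000)
c(W)*w = (2*17/(8 + 17))*(-9/2) = (2*17/25)*(-9/2) = (2*17*(1/25))*(-9/2) = (34/25)*(-9/2) = -153/25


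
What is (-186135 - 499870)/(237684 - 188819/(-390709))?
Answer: -53605665509/18573093355 ≈ -2.8862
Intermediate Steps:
(-186135 - 499870)/(237684 - 188819/(-390709)) = -686005/(237684 - 188819*(-1/390709)) = -686005/(237684 + 188819/390709) = -686005/92865466775/390709 = -686005*390709/92865466775 = -53605665509/18573093355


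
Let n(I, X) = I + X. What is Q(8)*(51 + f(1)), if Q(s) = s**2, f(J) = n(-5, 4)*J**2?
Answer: 3200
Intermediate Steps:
f(J) = -J**2 (f(J) = (-5 + 4)*J**2 = -J**2)
Q(8)*(51 + f(1)) = 8**2*(51 - 1*1**2) = 64*(51 - 1*1) = 64*(51 - 1) = 64*50 = 3200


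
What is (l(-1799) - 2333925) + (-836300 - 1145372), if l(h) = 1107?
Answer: -4314490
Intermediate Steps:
(l(-1799) - 2333925) + (-836300 - 1145372) = (1107 - 2333925) + (-836300 - 1145372) = -2332818 - 1981672 = -4314490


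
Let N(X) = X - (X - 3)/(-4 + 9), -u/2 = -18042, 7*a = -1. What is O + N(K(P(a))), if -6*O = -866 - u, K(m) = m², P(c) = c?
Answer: 4526828/735 ≈ 6159.0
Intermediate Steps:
a = -⅐ (a = (⅐)*(-1) = -⅐ ≈ -0.14286)
u = 36084 (u = -2*(-18042) = 36084)
N(X) = ⅗ + 4*X/5 (N(X) = X - (-3 + X)/5 = X - (-⅗ + X/5) = X + (⅗ - X/5) = ⅗ + 4*X/5)
O = 18475/3 (O = -(-866 - 1*36084)/6 = -(-866 - 36084)/6 = -⅙*(-36950) = 18475/3 ≈ 6158.3)
O + N(K(P(a))) = 18475/3 + (⅗ + 4*(-⅐)²/5) = 18475/3 + (⅗ + (⅘)*(1/49)) = 18475/3 + (⅗ + 4/245) = 18475/3 + 151/245 = 4526828/735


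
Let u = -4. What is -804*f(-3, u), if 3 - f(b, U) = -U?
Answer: 804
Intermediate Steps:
f(b, U) = 3 + U (f(b, U) = 3 - (-1)*U = 3 + U)
-804*f(-3, u) = -804*(3 - 4) = -804*(-1) = 804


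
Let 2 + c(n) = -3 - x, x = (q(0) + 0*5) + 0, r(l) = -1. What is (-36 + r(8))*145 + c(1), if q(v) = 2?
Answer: -5372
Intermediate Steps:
x = 2 (x = (2 + 0*5) + 0 = (2 + 0) + 0 = 2 + 0 = 2)
c(n) = -7 (c(n) = -2 + (-3 - 1*2) = -2 + (-3 - 2) = -2 - 5 = -7)
(-36 + r(8))*145 + c(1) = (-36 - 1)*145 - 7 = -37*145 - 7 = -5365 - 7 = -5372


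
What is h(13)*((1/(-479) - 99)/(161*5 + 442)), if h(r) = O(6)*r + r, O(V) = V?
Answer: -4315402/597313 ≈ -7.2247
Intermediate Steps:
h(r) = 7*r (h(r) = 6*r + r = 7*r)
h(13)*((1/(-479) - 99)/(161*5 + 442)) = (7*13)*((1/(-479) - 99)/(161*5 + 442)) = 91*((-1/479 - 99)/(805 + 442)) = 91*(-47422/479/1247) = 91*(-47422/479*1/1247) = 91*(-47422/597313) = -4315402/597313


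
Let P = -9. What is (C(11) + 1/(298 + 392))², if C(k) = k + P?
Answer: 1907161/476100 ≈ 4.0058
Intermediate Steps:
C(k) = -9 + k (C(k) = k - 9 = -9 + k)
(C(11) + 1/(298 + 392))² = ((-9 + 11) + 1/(298 + 392))² = (2 + 1/690)² = (1381/690)² = 1907161/476100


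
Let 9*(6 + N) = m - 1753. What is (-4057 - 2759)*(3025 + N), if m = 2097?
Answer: -62514080/3 ≈ -2.0838e+7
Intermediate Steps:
N = 290/9 (N = -6 + (2097 - 1753)/9 = -6 + (⅑)*344 = -6 + 344/9 = 290/9 ≈ 32.222)
(-4057 - 2759)*(3025 + N) = (-4057 - 2759)*(3025 + 290/9) = -6816*27515/9 = -62514080/3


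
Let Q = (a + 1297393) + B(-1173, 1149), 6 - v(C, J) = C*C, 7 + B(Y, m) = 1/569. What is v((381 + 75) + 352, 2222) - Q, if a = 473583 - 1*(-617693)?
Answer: -1730624881/569 ≈ -3.0415e+6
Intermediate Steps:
B(Y, m) = -3982/569 (B(Y, m) = -7 + 1/569 = -3982/569)
v(C, J) = 6 - C**2 (v(C, J) = 6 - C*C = 6 - C**2)
a = 1091276 (a = 473583 + 617693 = 1091276)
Q = 1359148679/569 (Q = (1091276 + 1297393) - 3982/569 = 2388669 - 3982/569 = 1359148679/569 ≈ 2.3887e+6)
v((381 + 75) + 352, 2222) - Q = (6 - ((381 + 75) + 352)**2) - 1*1359148679/569 = (6 - (456 + 352)**2) - 1359148679/569 = (6 - 1*808**2) - 1359148679/569 = (6 - 1*652864) - 1359148679/569 = (6 - 652864) - 1359148679/569 = -652858 - 1359148679/569 = -1730624881/569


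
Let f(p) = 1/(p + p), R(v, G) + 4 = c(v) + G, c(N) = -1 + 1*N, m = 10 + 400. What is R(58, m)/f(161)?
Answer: 149086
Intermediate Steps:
m = 410
c(N) = -1 + N
R(v, G) = -5 + G + v (R(v, G) = -4 + ((-1 + v) + G) = -4 + (-1 + G + v) = -5 + G + v)
f(p) = 1/(2*p)
R(58, m)/f(161) = (-5 + 410 + 58)/(((1/2)/161)) = 463/(((1/2)*(1/161))) = 463/(1/322) = 463*322 = 149086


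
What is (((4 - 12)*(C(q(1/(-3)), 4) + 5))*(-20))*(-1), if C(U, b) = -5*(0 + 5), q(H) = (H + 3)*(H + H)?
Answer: 3200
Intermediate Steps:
q(H) = 2*H*(3 + H) (q(H) = (3 + H)*(2*H) = 2*H*(3 + H))
C(U, b) = -25 (C(U, b) = -5*5 = -25)
(((4 - 12)*(C(q(1/(-3)), 4) + 5))*(-20))*(-1) = (((4 - 12)*(-25 + 5))*(-20))*(-1) = (-8*(-20)*(-20))*(-1) = (160*(-20))*(-1) = -3200*(-1) = 3200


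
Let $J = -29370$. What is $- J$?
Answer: $29370$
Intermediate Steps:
$- J = \left(-1\right) \left(-29370\right) = 29370$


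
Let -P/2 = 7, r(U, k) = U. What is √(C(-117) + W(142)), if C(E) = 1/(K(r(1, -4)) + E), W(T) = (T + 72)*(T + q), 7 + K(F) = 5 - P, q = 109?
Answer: √592196745/105 ≈ 231.76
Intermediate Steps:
P = -14 (P = -2*7 = -14)
K(F) = 12 (K(F) = -7 + (5 - 1*(-14)) = -7 + (5 + 14) = -7 + 19 = 12)
W(T) = (72 + T)*(109 + T) (W(T) = (T + 72)*(T + 109) = (72 + T)*(109 + T))
C(E) = 1/(12 + E)
√(C(-117) + W(142)) = √(1/(12 - 117) + (7848 + 142² + 181*142)) = √(1/(-105) + (7848 + 20164 + 25702)) = √(-1/105 + 53714) = √(5639969/105) = √592196745/105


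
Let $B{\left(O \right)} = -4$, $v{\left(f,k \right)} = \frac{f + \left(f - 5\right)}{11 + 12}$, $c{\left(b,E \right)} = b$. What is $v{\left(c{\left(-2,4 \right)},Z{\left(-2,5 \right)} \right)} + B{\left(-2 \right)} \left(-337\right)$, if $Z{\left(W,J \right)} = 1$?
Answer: $\frac{30995}{23} \approx 1347.6$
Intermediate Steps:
$v{\left(f,k \right)} = - \frac{5}{23} + \frac{2 f}{23}$ ($v{\left(f,k \right)} = \frac{f + \left(-5 + f\right)}{23} = \left(-5 + 2 f\right) \frac{1}{23} = - \frac{5}{23} + \frac{2 f}{23}$)
$v{\left(c{\left(-2,4 \right)},Z{\left(-2,5 \right)} \right)} + B{\left(-2 \right)} \left(-337\right) = \left(- \frac{5}{23} + \frac{2}{23} \left(-2\right)\right) - -1348 = \left(- \frac{5}{23} - \frac{4}{23}\right) + 1348 = - \frac{9}{23} + 1348 = \frac{30995}{23}$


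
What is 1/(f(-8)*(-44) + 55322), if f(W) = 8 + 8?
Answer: 1/54618 ≈ 1.8309e-5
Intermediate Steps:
f(W) = 16
1/(f(-8)*(-44) + 55322) = 1/(16*(-44) + 55322) = 1/(-704 + 55322) = 1/54618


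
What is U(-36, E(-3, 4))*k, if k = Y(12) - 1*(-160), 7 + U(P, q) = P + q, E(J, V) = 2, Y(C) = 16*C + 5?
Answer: -14637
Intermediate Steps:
Y(C) = 5 + 16*C
U(P, q) = -7 + P + q (U(P, q) = -7 + (P + q) = -7 + P + q)
k = 357 (k = (5 + 16*12) - 1*(-160) = (5 + 192) + 160 = 197 + 160 = 357)
U(-36, E(-3, 4))*k = (-7 - 36 + 2)*357 = -41*357 = -14637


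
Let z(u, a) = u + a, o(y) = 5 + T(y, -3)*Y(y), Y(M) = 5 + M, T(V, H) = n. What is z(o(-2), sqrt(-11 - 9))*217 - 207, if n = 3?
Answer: 2831 + 434*I*sqrt(5) ≈ 2831.0 + 970.45*I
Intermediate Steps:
T(V, H) = 3
o(y) = 20 + 3*y (o(y) = 5 + 3*(5 + y) = 5 + (15 + 3*y) = 20 + 3*y)
z(u, a) = a + u
z(o(-2), sqrt(-11 - 9))*217 - 207 = (sqrt(-11 - 9) + (20 + 3*(-2)))*217 - 207 = (sqrt(-20) + (20 - 6))*217 - 207 = (2*I*sqrt(5) + 14)*217 - 207 = (14 + 2*I*sqrt(5))*217 - 207 = (3038 + 434*I*sqrt(5)) - 207 = 2831 + 434*I*sqrt(5)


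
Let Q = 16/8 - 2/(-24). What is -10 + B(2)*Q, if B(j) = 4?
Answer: -5/3 ≈ -1.6667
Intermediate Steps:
Q = 25/12 (Q = 16*(⅛) - 2*(-1/24) = 2 + 1/12 = 25/12 ≈ 2.0833)
-10 + B(2)*Q = -10 + 4*(25/12) = -10 + 25/3 = -5/3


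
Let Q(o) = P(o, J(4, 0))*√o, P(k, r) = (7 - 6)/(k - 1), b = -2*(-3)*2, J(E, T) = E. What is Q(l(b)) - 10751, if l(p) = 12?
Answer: -10751 + 2*√3/11 ≈ -10751.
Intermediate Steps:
b = 12 (b = 6*2 = 12)
P(k, r) = 1/(-1 + k)
Q(o) = √o/(-1 + o)
Q(l(b)) - 10751 = √12/(-1 + 12) - 10751 = (2*√3)/11 - 10751 = (2*√3)*(1/11) - 10751 = 2*√3/11 - 10751 = -10751 + 2*√3/11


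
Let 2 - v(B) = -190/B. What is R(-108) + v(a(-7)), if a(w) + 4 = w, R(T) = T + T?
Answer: -2544/11 ≈ -231.27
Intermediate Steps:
R(T) = 2*T
a(w) = -4 + w
v(B) = 2 + 190/B (v(B) = 2 - (-190)/B = 2 + 190/B)
R(-108) + v(a(-7)) = 2*(-108) + (2 + 190/(-4 - 7)) = -216 + (2 + 190/(-11)) = -216 + (2 + 190*(-1/11)) = -216 + (2 - 190/11) = -216 - 168/11 = -2544/11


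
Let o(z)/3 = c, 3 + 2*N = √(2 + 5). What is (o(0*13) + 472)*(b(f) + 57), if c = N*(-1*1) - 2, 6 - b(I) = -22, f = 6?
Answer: 79985/2 - 255*√7/2 ≈ 39655.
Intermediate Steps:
N = -3/2 + √7/2 (N = -3/2 + √(2 + 5)/2 = -3/2 + √7/2 ≈ -0.17712)
b(I) = 28 (b(I) = 6 - 1*(-22) = 6 + 22 = 28)
c = -½ - √7/2 (c = (-3/2 + √7/2)*(-1*1) - 2 = (-3/2 + √7/2)*(-1) - 2 = (3/2 - √7/2) - 2 = -½ - √7/2 ≈ -1.8229)
o(z) = -3/2 - 3*√7/2 (o(z) = 3*(-½ - √7/2) = -3/2 - 3*√7/2)
(o(0*13) + 472)*(b(f) + 57) = ((-3/2 - 3*√7/2) + 472)*(28 + 57) = (941/2 - 3*√7/2)*85 = 79985/2 - 255*√7/2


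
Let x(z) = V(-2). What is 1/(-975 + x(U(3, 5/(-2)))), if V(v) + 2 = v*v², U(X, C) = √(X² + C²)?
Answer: -1/985 ≈ -0.0010152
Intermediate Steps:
U(X, C) = √(C² + X²)
V(v) = -2 + v³ (V(v) = -2 + v*v² = -2 + v³)
x(z) = -10 (x(z) = -2 + (-2)³ = -2 - 8 = -10)
1/(-975 + x(U(3, 5/(-2)))) = 1/(-975 - 10) = 1/(-985) = -1/985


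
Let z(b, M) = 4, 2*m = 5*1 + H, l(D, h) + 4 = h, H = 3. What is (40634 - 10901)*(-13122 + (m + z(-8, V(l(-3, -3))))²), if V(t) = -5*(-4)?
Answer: -388253514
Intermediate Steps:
l(D, h) = -4 + h
V(t) = 20
m = 4 (m = (5*1 + 3)/2 = (5 + 3)/2 = (½)*8 = 4)
(40634 - 10901)*(-13122 + (m + z(-8, V(l(-3, -3))))²) = (40634 - 10901)*(-13122 + (4 + 4)²) = 29733*(-13122 + 8²) = 29733*(-13122 + 64) = 29733*(-13058) = -388253514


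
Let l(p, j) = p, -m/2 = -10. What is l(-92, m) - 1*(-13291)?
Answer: 13199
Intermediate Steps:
m = 20 (m = -2*(-10) = 20)
l(-92, m) - 1*(-13291) = -92 - 1*(-13291) = -92 + 13291 = 13199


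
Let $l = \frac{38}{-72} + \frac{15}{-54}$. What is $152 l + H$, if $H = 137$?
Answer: $\frac{131}{9} \approx 14.556$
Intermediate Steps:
$l = - \frac{29}{36}$ ($l = 38 \left(- \frac{1}{72}\right) + 15 \left(- \frac{1}{54}\right) = - \frac{19}{36} - \frac{5}{18} = - \frac{29}{36} \approx -0.80556$)
$152 l + H = 152 \left(- \frac{29}{36}\right) + 137 = - \frac{1102}{9} + 137 = \frac{131}{9}$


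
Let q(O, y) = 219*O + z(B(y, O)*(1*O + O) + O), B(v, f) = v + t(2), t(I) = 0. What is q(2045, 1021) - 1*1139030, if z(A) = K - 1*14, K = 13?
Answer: -691176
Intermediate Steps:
B(v, f) = v (B(v, f) = v + 0 = v)
z(A) = -1 (z(A) = 13 - 1*14 = 13 - 14 = -1)
q(O, y) = -1 + 219*O (q(O, y) = 219*O - 1 = -1 + 219*O)
q(2045, 1021) - 1*1139030 = (-1 + 219*2045) - 1*1139030 = (-1 + 447855) - 1139030 = 447854 - 1139030 = -691176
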